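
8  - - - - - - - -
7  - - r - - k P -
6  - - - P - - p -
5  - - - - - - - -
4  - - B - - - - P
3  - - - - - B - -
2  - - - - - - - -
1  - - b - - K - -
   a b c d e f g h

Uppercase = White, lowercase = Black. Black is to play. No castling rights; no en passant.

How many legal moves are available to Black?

Black to move; king on f7.
In check: yes, from the white bishop on c4.
Legal moves: Ke8, Kxg7, Kf6, Rxc4.
Count: 4.

4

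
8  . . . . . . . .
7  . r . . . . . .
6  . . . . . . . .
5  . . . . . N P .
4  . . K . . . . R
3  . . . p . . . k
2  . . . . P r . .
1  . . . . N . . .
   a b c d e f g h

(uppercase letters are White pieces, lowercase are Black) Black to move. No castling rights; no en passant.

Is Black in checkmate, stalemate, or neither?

Black to move; black king on h3.
In check: yes, from the white rook on h4.
King squares — g2: attacked by Ne1; h2: attacked by Rh4; g3: attacked by Nf5; g4: attacked by Rh4; h4: attacked by Nf5.
Legal moves for Black: none.
In check with no legal moves → checkmate.

checkmate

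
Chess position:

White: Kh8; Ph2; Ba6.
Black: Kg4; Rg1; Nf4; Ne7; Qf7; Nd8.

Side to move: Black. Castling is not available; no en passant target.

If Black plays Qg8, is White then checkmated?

After Qg8: white king on h8; in check: yes, from the black queen on g8.
King squares — g7: attacked by Qg8; h7: attacked by Qg8; g8: attacked by Ne7.
White has no legal moves → checkmate.

yes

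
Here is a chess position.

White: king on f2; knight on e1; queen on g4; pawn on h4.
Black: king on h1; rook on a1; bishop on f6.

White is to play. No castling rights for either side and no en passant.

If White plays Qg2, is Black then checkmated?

yes

After Qg2: black king on h1; in check: yes, from the white queen on g2.
King squares — g1: attacked by Kf2; g2: attacked by Ne1; h2: attacked by Qg2.
Black has no legal moves → checkmate.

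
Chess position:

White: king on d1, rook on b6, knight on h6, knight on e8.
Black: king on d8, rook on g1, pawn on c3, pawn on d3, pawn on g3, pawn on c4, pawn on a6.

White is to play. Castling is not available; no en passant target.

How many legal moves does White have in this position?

0

White to move; king on d1.
In check: yes, from the black rook on g1.
Legal moves: none.
Count: 0.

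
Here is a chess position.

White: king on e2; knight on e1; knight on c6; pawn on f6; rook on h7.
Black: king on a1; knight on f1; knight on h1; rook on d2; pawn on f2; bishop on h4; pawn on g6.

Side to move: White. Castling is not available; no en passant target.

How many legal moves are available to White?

White to move; king on e2.
In check: yes, from the black rook on d2.
Legal moves: Kf3, Kxf1.
Count: 2.

2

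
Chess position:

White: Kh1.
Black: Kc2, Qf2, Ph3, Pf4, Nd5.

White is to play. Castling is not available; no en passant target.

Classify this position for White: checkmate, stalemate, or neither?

White to move; white king on h1.
In check: no.
King squares — g1: attacked by Qf2; g2: attacked by Qf2; h2: attacked by Qf2.
Legal moves for White: none.
Not in check and no legal moves → stalemate.

stalemate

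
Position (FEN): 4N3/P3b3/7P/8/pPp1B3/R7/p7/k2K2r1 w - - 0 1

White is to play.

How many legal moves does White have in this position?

White to move; king on d1.
In check: yes, from the black rook on g1.
Legal moves: Ke2, Kd2, Kc2.
Count: 3.

3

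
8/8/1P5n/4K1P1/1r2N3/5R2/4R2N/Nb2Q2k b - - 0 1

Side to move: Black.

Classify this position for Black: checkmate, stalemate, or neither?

Black to move; black king on h1.
In check: yes, from the white queen on e1.
King squares — g1: attacked by Qe1; g2: attacked by Re2; h2: attacked by Re2.
Legal moves for Black: none.
In check with no legal moves → checkmate.

checkmate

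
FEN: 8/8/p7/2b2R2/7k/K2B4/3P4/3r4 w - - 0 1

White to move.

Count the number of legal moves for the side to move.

5

White to move; king on a3.
In check: yes, from the black bishop on c5.
Legal moves: Ka4, Kb3, Kb2, Ka2, Rxc5.
Count: 5.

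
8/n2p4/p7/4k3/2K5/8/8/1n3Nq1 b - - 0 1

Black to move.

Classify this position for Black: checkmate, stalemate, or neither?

Black to move; black king on e5.
In check: no.
Legal moves for Black include: Nc8, Nc6, Nb5, Kf6, Ke6, Kd6, Kf5, Kf4, Ke4, Qg8+, Qg7, Qg6, Qb6, Qg5, Qc5+, Qg4+, Qd4+, Qg3, ... (list truncated; more exist).
Black has legal moves and is not in check → neither.

neither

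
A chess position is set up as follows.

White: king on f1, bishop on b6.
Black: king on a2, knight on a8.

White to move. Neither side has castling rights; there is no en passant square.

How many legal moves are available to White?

White to move; king on f1.
In check: no.
Legal moves: Bd8, Bc7, Ba7, Bc5, Ba5, Bd4, Be3, Bf2, Bg1, Kg2, Kf2, Ke2, Kg1, Ke1.
Count: 14.

14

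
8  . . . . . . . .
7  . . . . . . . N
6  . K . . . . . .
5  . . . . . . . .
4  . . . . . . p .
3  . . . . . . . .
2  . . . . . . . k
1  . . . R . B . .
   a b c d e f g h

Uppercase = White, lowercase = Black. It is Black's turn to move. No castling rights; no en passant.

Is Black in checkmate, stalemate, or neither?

neither

Black to move; black king on h2.
In check: no.
Legal moves for Black: Kg3, Kh1, Kg1, g3.
Black has 4 legal moves and is not in check → neither.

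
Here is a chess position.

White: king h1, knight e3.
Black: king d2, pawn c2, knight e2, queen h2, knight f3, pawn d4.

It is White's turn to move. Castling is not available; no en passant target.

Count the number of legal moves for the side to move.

White to move; king on h1.
In check: yes, from the black queen on h2.
Legal moves: none.
Count: 0.

0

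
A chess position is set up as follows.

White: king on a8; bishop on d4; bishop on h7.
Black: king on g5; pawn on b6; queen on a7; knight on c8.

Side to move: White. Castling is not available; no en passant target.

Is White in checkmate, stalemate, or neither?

White to move; white king on a8.
In check: yes, from the black queen on a7.
King squares — a7: attacked by Nc8; b7: attacked by Qa7; b8: attacked by Qa7.
Legal moves for White: none.
In check with no legal moves → checkmate.

checkmate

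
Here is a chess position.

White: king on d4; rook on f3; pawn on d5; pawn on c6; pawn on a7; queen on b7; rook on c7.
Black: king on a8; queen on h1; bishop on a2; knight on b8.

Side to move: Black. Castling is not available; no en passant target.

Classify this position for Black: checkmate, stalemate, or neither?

Black to move; black king on a8.
In check: yes, from the white queen on b7.
King squares — a7: attacked by Qb7; b7: attacked by Pc6; b8: own knight.
Legal moves for Black: none.
In check with no legal moves → checkmate.

checkmate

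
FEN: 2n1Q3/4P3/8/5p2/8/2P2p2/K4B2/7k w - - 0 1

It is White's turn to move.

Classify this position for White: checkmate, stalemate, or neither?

White to move; white king on a2.
In check: no.
Legal moves for White include: Qh8+, Qg8, Qf8, Qd8, Qxc8, Qf7, Qd7, Qg6, Qc6, Qh5+, Qb5, Qa4, Ba7, Bb6, Bc5, Bh4, Bd4, Bg3, ... (list truncated; more exist).
White has legal moves and is not in check → neither.

neither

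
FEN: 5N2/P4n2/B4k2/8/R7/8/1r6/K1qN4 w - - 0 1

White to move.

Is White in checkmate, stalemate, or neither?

checkmate

White to move; white king on a1.
In check: yes, from the black queen on c1.
King squares — b1: attacked by Qc1; a2: attacked by Rb2; b2: attacked by Qc1.
Legal moves for White: none.
In check with no legal moves → checkmate.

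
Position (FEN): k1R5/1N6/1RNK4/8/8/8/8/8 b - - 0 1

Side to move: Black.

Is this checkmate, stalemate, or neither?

Black to move; black king on a8.
In check: yes, from the white rook on c8.
King squares — a7: attacked by Nc6; b7: attacked by Rb6; b8: attacked by Nc6.
Legal moves for Black: none.
In check with no legal moves → checkmate.

checkmate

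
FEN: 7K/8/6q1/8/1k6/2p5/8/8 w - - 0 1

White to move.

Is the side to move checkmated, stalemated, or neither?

White to move; white king on h8.
In check: no.
King squares — g7: attacked by Qg6; h7: attacked by Qg6; g8: attacked by Qg6.
Legal moves for White: none.
Not in check and no legal moves → stalemate.

stalemate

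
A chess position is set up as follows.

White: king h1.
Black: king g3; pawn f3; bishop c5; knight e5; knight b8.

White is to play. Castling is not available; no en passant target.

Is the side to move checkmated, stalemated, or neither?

stalemate

White to move; white king on h1.
In check: no.
King squares — g1: attacked by Bc5; g2: attacked by Pf3; h2: attacked by Kg3.
Legal moves for White: none.
Not in check and no legal moves → stalemate.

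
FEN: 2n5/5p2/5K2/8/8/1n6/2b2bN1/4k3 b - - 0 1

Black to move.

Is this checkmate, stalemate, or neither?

neither

Black to move; black king on e1.
In check: yes, from the white knight on g2.
Legal moves for Black: Ke2, Kd2, Kf1, Kd1.
Black is in check but has 4 legal moves → neither.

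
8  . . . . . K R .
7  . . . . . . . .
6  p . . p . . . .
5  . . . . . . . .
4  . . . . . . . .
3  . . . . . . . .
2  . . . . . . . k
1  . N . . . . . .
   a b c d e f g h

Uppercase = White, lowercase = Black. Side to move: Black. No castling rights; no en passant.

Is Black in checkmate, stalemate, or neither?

neither

Black to move; black king on h2.
In check: no.
Legal moves for Black: Kh3, Kh1, d5, a5.
Black has 4 legal moves and is not in check → neither.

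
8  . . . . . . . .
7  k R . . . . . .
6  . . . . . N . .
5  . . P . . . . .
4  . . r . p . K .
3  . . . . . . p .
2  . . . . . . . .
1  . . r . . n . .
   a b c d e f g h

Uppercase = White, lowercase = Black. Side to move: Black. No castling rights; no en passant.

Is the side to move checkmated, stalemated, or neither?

Black to move; black king on a7.
In check: yes, from the white rook on b7.
King squares — a6: available; b6: attacked by Pc5; b7: available; a8: available; b8: attacked by Rb7.
Legal moves for Black: Ka8, Kxb7, Ka6.
Black is in check but has 3 legal moves → neither.

neither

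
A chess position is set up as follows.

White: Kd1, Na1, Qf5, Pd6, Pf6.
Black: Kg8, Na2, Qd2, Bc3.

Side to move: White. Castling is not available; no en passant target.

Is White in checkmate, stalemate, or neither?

White to move; white king on d1.
In check: yes, from the black queen on d2.
King squares — c1: attacked by Na2; e1: attacked by Qd2; c2: attacked by Qd2; d2: attacked by Bc3; e2: attacked by Qd2.
Legal moves for White: none.
In check with no legal moves → checkmate.

checkmate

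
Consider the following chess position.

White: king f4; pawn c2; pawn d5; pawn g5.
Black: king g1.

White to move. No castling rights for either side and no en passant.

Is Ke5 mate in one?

no

After Ke5: black king on g1; in check: no.
Black is not in check, so this cannot be checkmate.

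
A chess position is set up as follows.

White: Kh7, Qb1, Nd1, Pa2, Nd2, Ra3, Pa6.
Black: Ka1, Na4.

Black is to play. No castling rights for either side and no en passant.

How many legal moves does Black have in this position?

Black to move; king on a1.
In check: yes, from the white queen on b1.
Legal moves: none.
Count: 0.

0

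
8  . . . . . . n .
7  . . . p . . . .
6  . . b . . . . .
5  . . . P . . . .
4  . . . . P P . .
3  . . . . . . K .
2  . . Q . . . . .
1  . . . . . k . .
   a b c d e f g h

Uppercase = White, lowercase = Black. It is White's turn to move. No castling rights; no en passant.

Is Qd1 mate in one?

yes

After Qd1: black king on f1; in check: yes, from the white queen on d1.
King squares — e1: attacked by Qd1; g1: attacked by Qd1; e2: attacked by Qd1; f2: attacked by Kg3; g2: attacked by Kg3.
Black has no legal moves → checkmate.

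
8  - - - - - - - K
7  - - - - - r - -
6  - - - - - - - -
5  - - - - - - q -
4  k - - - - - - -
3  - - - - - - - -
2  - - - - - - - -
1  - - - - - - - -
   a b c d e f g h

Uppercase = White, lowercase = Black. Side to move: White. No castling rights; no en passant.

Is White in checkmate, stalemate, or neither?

White to move; white king on h8.
In check: no.
King squares — g7: attacked by Qg5; h7: attacked by Rf7; g8: attacked by Qg5.
Legal moves for White: none.
Not in check and no legal moves → stalemate.

stalemate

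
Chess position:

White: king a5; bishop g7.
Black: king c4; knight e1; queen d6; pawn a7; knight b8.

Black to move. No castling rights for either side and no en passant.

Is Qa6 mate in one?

yes

After Qa6: white king on a5; in check: yes, from the black queen on a6.
King squares — a4: attacked by Qa6; b4: attacked by Kc4; b5: attacked by Kc4; a6: attacked by Nb8; b6: attacked by Qa6.
White has no legal moves → checkmate.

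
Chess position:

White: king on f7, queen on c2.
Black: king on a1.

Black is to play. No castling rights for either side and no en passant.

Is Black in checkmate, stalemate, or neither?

Black to move; black king on a1.
In check: no.
King squares — b1: attacked by Qc2; a2: attacked by Qc2; b2: attacked by Qc2.
Legal moves for Black: none.
Not in check and no legal moves → stalemate.

stalemate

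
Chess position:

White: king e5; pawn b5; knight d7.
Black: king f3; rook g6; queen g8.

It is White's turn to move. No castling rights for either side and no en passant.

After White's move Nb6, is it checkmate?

After Nb6: black king on f3; in check: no.
Black is not in check, so this cannot be checkmate.

no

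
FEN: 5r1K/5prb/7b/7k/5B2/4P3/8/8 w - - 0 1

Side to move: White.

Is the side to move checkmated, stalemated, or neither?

White to move; white king on h8.
In check: yes, from the black rook on f8.
King squares — g7: attacked by Bh6; h7: attacked by Rg7; g8: attacked by Rg7.
Legal moves for White: none.
In check with no legal moves → checkmate.

checkmate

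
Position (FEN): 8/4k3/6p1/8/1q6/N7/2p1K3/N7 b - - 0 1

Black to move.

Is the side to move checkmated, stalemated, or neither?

Black to move; black king on e7.
In check: no.
Legal moves for Black include: Kf8, Ke8, Kd8, Kf7, Kd7, Kf6, Ke6, Kd6, Qb8, Qb7, Qd6, Qb6, Qc5, Qb5+, Qa5, Qh4, Qg4+, Qf4, ... (list truncated; more exist).
Black has legal moves and is not in check → neither.

neither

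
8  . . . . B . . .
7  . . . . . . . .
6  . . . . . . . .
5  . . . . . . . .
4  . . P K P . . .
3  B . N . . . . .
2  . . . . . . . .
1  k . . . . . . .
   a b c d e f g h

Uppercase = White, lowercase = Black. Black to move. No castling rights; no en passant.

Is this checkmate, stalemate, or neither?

Black to move; black king on a1.
In check: no.
King squares — b1: attacked by Nc3; a2: attacked by Nc3; b2: attacked by Ba3.
Legal moves for Black: none.
Not in check and no legal moves → stalemate.

stalemate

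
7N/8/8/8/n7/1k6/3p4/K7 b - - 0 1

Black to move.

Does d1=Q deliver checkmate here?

After d1=Q: white king on a1; in check: yes, from the black queen on d1.
King squares — b1: attacked by Qd1; a2: attacked by Kb3; b2: attacked by Kb3.
White has no legal moves → checkmate.

yes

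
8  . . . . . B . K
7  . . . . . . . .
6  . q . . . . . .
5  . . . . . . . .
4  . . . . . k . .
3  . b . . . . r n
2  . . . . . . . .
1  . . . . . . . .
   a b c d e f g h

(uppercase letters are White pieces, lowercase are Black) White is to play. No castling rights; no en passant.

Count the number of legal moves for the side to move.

White to move; king on h8.
In check: no.
Legal moves: Kh7, Bg7, Be7, Bh6+, Bd6+, Bc5, Bb4, Ba3.
Count: 8.

8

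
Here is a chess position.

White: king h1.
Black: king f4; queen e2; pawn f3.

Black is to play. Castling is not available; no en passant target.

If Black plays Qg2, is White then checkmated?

After Qg2: white king on h1; in check: yes, from the black queen on g2.
King squares — g1: attacked by Qg2; g2: attacked by Pf3; h2: attacked by Qg2.
White has no legal moves → checkmate.

yes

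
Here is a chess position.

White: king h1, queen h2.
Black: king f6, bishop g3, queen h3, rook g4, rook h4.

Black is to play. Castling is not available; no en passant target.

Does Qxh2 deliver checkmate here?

yes

After Qxh2: white king on h1; in check: yes, from the black queen on h2.
King squares — g1: attacked by Qh2; g2: attacked by Qh2; h2: attacked by Bg3.
White has no legal moves → checkmate.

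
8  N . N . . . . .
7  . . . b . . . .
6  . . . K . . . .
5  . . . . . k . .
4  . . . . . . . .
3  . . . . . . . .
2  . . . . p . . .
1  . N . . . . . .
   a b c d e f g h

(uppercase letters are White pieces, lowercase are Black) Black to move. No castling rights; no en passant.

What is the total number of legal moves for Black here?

Black to move; king on f5.
In check: no.
Legal moves: Be8, Bxc8, Be6, Bc6, Bb5, Ba4, Kg6, Kf6, Kg5, Kg4, Kf4, Ke4, e1=Q, e1=R, e1=B, e1=N.
Count: 16.

16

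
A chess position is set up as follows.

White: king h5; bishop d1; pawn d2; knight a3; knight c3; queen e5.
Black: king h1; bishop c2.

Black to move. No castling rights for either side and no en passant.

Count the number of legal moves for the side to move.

Black to move; king on h1.
In check: no.
Legal moves: Bh7, Bg6+, Bf5, Be4, Ba4, Bd3, Bb3, Bxd1+, Bb1, Kg2, Kg1.
Count: 11.

11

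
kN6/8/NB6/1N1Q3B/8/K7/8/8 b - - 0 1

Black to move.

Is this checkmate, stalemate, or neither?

Black to move; black king on a8.
In check: yes, from the white queen on d5.
King squares — a7: attacked by Nb5; b7: attacked by Qd5; b8: attacked by Na6.
Legal moves for Black: none.
In check with no legal moves → checkmate.

checkmate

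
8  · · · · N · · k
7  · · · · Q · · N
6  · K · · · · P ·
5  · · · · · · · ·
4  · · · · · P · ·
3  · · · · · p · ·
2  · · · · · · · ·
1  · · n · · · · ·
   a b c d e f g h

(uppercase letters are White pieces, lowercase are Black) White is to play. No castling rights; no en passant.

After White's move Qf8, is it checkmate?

yes

After Qf8: black king on h8; in check: yes, from the white queen on f8.
King squares — g7: attacked by Ne8; h7: attacked by Pg6; g8: attacked by Qf8.
Black has no legal moves → checkmate.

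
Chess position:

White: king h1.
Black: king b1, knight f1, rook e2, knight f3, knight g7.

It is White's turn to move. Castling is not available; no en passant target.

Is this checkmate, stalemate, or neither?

White to move; white king on h1.
In check: no.
King squares — g1: attacked by Nf3; g2: attacked by Re2; h2: attacked by Nf1.
Legal moves for White: none.
Not in check and no legal moves → stalemate.

stalemate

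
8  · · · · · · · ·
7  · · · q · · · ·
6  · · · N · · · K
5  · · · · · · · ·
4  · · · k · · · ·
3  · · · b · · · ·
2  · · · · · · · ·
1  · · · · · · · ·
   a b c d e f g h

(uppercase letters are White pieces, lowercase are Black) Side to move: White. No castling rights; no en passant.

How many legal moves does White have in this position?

White to move; king on h6.
In check: no.
Legal moves: Kh5, Kg5, Ne8, Nc8, Nf7, Nb7, Nf5+, Nb5+, Ne4, Nc4.
Count: 10.

10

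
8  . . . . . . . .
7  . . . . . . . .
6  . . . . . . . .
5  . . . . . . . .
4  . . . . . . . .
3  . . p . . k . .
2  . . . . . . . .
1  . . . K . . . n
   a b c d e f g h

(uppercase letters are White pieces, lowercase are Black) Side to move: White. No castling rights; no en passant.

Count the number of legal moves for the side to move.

3

White to move; king on d1.
In check: no.
Legal moves: Kc2, Ke1, Kc1.
Count: 3.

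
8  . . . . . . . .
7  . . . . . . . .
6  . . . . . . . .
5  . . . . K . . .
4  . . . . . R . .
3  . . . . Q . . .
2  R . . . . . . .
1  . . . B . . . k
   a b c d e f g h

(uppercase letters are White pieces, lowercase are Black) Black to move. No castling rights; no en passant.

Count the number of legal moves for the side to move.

0

Black to move; king on h1.
In check: no.
Legal moves: none.
Count: 0.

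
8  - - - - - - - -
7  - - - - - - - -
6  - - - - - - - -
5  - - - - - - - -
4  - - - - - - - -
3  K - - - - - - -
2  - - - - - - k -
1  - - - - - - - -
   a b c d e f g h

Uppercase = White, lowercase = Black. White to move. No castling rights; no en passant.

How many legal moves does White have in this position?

5

White to move; king on a3.
In check: no.
Legal moves: Kb4, Ka4, Kb3, Kb2, Ka2.
Count: 5.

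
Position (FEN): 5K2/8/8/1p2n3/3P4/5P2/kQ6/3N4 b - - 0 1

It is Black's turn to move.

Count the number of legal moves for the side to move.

0

Black to move; king on a2.
In check: yes, from the white queen on b2.
Legal moves: none.
Count: 0.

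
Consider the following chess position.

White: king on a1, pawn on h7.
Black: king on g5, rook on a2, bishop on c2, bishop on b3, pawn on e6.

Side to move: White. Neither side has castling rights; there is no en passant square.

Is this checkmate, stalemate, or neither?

checkmate

White to move; white king on a1.
In check: yes, from the black rook on a2.
King squares — b1: attacked by Bc2; a2: attacked by Bb3; b2: attacked by Ra2.
Legal moves for White: none.
In check with no legal moves → checkmate.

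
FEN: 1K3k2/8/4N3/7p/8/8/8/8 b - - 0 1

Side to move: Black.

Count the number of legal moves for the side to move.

4

Black to move; king on f8.
In check: yes, from the white knight on e6.
Legal moves: Kg8, Ke8, Kf7, Ke7.
Count: 4.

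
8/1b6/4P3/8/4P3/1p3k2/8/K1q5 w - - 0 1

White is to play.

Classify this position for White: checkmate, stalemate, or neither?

White to move; white king on a1.
In check: yes, from the black queen on c1.
King squares — b1: attacked by Qc1; a2: attacked by Pb3; b2: attacked by Qc1.
Legal moves for White: none.
In check with no legal moves → checkmate.

checkmate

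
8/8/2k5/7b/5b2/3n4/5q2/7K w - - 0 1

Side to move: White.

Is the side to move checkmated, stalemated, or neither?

White to move; white king on h1.
In check: no.
King squares — g1: attacked by Qf2; g2: attacked by Qf2; h2: attacked by Qf2.
Legal moves for White: none.
Not in check and no legal moves → stalemate.

stalemate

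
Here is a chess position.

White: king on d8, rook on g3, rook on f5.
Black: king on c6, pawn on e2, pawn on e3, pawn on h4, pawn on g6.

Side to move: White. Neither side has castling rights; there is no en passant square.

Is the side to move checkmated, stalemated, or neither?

neither

White to move; white king on d8.
In check: no.
Legal moves for White include: Ke8, Kc8, Ke7, Rf8, Rf7, Rf6+, Rh5, Rfg5, Re5, Rd5, Rc5+, Rb5, Ra5, Rf4, Rff3, Rf2, Rf1, Rxg6+, ... (list truncated; more exist).
White has legal moves and is not in check → neither.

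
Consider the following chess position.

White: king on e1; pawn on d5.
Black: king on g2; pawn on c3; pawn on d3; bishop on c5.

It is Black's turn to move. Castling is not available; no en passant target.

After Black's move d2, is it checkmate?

no

After d2: white king on e1; in check: yes, from the black pawn on d2.
White has 2 legal replies: Ke2, Kd1.
In check but a legal move exists → not checkmate.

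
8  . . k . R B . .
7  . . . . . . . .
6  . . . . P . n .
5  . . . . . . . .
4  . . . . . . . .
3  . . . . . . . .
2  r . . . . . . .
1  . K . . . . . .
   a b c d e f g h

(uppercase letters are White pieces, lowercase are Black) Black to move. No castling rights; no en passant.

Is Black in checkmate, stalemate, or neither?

Black to move; black king on c8.
In check: yes, from the white rook on e8.
Legal moves for Black: Kc7, Kb7.
Black is in check but has 2 legal moves → neither.

neither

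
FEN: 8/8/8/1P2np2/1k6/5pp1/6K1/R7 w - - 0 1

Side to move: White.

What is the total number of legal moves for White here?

White to move; king on g2.
In check: yes, from the black pawn on f3.
Legal moves: Kh3, Kxg3, Kh1, Kg1, Kf1.
Count: 5.

5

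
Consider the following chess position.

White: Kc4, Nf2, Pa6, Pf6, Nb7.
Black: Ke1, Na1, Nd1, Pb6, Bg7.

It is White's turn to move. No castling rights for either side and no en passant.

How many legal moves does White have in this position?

White to move; king on c4.
In check: no.
Legal moves: Nd8, Nd6, Nc5, Na5, Kd5, Kb5, Kd4, Kb4, Kd3, Ng4, Ne4, Nh3, Nd3+, Nh1, Nxd1, fxg7, f7, a7.
Count: 18.

18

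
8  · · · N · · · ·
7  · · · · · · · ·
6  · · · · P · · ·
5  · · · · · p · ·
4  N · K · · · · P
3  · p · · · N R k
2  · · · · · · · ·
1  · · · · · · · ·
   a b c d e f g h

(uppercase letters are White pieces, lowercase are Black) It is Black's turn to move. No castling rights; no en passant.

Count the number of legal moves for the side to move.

Black to move; king on h3.
In check: yes, from the white rook on g3.
Legal moves: Kxg3.
Count: 1.

1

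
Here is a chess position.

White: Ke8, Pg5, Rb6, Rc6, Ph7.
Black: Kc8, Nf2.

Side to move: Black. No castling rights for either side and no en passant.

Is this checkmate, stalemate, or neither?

Black to move; black king on c8.
In check: yes, from the white rook on c6.
King squares — b7: attacked by Rb6; c7: attacked by Rc6; d7: attacked by Ke8; b8: attacked by Rb6; d8: attacked by Ke8.
Legal moves for Black: none.
In check with no legal moves → checkmate.

checkmate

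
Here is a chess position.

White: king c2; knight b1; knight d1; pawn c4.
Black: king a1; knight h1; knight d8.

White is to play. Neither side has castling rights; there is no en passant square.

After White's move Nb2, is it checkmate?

After Nb2: black king on a1; in check: no.
Black is not in check, so this cannot be checkmate.

no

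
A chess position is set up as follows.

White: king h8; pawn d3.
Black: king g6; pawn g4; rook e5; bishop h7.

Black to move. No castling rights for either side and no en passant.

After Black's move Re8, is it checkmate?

After Re8: white king on h8; in check: yes, from the black rook on e8.
King squares — g7: attacked by Kg6; h7: attacked by Kg6; g8: attacked by Bh7.
White has no legal moves → checkmate.

yes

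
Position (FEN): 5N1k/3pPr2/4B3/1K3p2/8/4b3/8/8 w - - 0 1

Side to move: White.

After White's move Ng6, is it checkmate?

After Ng6: black king on h8; in check: yes, from the white knight on g6.
Black has 3 legal replies: Kg8, Kh7, Kg7.
In check but a legal move exists → not checkmate.

no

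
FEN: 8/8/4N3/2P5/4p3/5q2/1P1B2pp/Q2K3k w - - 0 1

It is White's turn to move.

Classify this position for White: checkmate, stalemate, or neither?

White to move; white king on d1.
In check: yes, from the black queen on f3.
King squares — c1: available; e1: available; c2: available; d2: own bishop; e2: attacked by Qf3.
Legal moves for White: Kc2+, Ke1, Kc1.
White is in check but has 3 legal moves → neither.

neither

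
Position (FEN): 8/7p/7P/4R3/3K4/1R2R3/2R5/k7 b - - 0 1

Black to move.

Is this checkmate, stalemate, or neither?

Black to move; black king on a1.
In check: no.
King squares — b1: attacked by Rb3; a2: attacked by Rc2; b2: attacked by Rc2.
Legal moves for Black: none.
Not in check and no legal moves → stalemate.

stalemate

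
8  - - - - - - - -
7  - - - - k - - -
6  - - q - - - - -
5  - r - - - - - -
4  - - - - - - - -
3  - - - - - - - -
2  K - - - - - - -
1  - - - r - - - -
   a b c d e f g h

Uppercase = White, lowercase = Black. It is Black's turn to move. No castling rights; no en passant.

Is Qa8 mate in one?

After Qa8: white king on a2; in check: yes, from the black queen on a8.
King squares — a1: attacked by Rd1; b1: attacked by Rd1; b2: attacked by Rb5; a3: attacked by Qa8; b3: attacked by Rb5.
White has no legal moves → checkmate.

yes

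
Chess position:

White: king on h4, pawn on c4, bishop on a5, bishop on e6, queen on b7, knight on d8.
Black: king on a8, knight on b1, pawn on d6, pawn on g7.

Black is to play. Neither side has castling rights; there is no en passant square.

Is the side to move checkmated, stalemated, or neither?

checkmate

Black to move; black king on a8.
In check: yes, from the white queen on b7.
King squares — a7: attacked by Qb7; b7: attacked by Nd8; b8: attacked by Qb7.
Legal moves for Black: none.
In check with no legal moves → checkmate.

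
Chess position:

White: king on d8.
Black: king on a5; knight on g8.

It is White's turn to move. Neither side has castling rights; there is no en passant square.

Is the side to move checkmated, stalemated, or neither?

White to move; white king on d8.
In check: no.
Legal moves for White: Ke8, Kc8, Kd7, Kc7.
White has 4 legal moves and is not in check → neither.

neither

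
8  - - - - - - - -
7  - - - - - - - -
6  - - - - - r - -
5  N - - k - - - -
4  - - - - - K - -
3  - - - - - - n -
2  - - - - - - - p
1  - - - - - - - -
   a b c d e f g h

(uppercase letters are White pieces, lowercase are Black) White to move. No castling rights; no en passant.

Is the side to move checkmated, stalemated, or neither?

White to move; white king on f4.
In check: yes, from the black rook on f6.
King squares — e3: available; f3: attacked by Rf6; g3: available; e4: attacked by Ng3; g4: available; e5: attacked by Kd5; f5: attacked by Ng3; g5: available.
Legal moves for White: Kg5, Kg4, Kxg3, Ke3.
White is in check but has 4 legal moves → neither.

neither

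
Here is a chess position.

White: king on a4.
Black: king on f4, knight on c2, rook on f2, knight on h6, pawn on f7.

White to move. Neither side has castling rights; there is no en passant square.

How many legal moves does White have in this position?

White to move; king on a4.
In check: no.
Legal moves: Kb5, Ka5, Kb3.
Count: 3.

3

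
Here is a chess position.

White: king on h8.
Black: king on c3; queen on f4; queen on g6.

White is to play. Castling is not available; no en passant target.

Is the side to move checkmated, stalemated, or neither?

stalemate

White to move; white king on h8.
In check: no.
King squares — g7: attacked by Qg6; h7: attacked by Qg6; g8: attacked by Qg6.
Legal moves for White: none.
Not in check and no legal moves → stalemate.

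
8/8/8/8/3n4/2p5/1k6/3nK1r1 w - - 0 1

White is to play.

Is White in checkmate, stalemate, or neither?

checkmate

White to move; white king on e1.
In check: yes, from the black rook on g1.
King squares — d1: attacked by Rg1; f1: attacked by Rg1; d2: attacked by Pc3; e2: attacked by Nd4; f2: attacked by Nd1.
Legal moves for White: none.
In check with no legal moves → checkmate.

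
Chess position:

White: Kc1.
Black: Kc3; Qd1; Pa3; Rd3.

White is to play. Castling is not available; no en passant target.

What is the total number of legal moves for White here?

White to move; king on c1.
In check: yes, from the black queen on d1.
Legal moves: none.
Count: 0.

0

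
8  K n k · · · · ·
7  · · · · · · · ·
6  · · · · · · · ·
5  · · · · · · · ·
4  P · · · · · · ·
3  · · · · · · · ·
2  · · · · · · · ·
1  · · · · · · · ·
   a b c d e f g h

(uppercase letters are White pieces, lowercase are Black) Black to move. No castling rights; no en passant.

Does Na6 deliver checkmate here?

After Na6: white king on a8; in check: no.
White is not in check, so this cannot be checkmate.

no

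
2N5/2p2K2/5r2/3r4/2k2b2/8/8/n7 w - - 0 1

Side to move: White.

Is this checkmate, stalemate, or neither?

neither

White to move; white king on f7.
In check: yes, from the black rook on f6.
King squares — e6: attacked by Rf6; f6: available; g6: attacked by Rf6; e7: available; g7: available; e8: available; f8: attacked by Rf6; g8: available.
Legal moves for White: Kg8, Ke8, Kg7, Ke7, Kxf6.
White is in check but has 5 legal moves → neither.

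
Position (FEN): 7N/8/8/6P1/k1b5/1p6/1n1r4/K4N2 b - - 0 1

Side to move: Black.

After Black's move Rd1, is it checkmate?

no

After Rd1: white king on a1; in check: yes, from the black rook on d1.
White has 1 legal reply: Kxb2.
In check but a legal move exists → not checkmate.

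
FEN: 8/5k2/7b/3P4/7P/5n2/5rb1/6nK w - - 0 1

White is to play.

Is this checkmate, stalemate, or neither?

White to move; white king on h1.
In check: yes, from the black bishop on g2.
King squares — g1: attacked by Nf3; g2: attacked by Rf2; h2: attacked by Nf3.
Legal moves for White: none.
In check with no legal moves → checkmate.

checkmate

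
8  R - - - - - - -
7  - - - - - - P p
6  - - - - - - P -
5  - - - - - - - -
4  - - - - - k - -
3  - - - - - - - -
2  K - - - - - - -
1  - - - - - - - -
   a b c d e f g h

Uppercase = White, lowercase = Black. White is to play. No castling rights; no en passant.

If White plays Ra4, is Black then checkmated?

After Ra4: black king on f4; in check: yes, from the white rook on a4.
Black has 6 legal replies: Kg5, Kf5, Ke5, Kg3, Kf3, Ke3.
In check but a legal move exists → not checkmate.

no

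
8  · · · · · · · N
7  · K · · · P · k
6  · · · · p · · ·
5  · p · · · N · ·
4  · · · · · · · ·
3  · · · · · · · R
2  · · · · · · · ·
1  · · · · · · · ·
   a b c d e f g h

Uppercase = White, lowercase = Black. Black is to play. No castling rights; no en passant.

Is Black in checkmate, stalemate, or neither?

Black to move; black king on h7.
In check: yes, from the white rook on h3.
King squares — g6: attacked by Nh8; h6: attacked by Rh3; g7: attacked by Nf5; g8: attacked by Pf7; h8: attacked by Rh3.
Legal moves for Black: none.
In check with no legal moves → checkmate.

checkmate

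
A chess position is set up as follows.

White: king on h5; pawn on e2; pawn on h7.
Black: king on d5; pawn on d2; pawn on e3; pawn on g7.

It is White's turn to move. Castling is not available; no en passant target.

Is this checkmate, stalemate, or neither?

White to move; white king on h5.
In check: no.
Legal moves for White: Kg6, Kg5, Kh4, Kg4, h8=Q, h8=R, h8=B, h8=N.
White has 8 legal moves and is not in check → neither.

neither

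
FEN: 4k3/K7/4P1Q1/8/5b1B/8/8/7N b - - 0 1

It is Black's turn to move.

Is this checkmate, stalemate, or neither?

Black to move; black king on e8.
In check: yes, from the white queen on g6.
Legal moves for Black: Kf8.
Black is in check but has 1 legal move → neither.

neither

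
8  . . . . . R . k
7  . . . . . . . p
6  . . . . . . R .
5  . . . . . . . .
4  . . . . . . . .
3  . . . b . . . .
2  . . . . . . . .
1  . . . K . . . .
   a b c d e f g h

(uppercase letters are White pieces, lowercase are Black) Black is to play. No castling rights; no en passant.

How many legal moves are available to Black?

0

Black to move; king on h8.
In check: yes, from the white rook on f8.
Legal moves: none.
Count: 0.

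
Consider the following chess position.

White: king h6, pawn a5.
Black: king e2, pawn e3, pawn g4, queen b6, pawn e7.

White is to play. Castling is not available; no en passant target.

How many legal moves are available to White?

5

White to move; king on h6.
In check: yes, from the black queen on b6.
Legal moves: Kh7, Kg7, Kh5, Kg5, axb6.
Count: 5.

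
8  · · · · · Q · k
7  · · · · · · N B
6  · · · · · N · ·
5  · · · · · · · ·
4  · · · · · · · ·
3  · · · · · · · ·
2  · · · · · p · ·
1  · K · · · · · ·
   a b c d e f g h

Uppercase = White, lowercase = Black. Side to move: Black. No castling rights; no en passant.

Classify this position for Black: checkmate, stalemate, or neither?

checkmate

Black to move; black king on h8.
In check: yes, from the white queen on f8.
King squares — g7: attacked by Qf8; h7: attacked by Nf6; g8: attacked by Nf6.
Legal moves for Black: none.
In check with no legal moves → checkmate.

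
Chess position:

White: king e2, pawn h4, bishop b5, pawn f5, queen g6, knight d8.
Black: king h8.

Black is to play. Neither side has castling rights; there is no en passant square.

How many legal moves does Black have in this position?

0

Black to move; king on h8.
In check: no.
Legal moves: none.
Count: 0.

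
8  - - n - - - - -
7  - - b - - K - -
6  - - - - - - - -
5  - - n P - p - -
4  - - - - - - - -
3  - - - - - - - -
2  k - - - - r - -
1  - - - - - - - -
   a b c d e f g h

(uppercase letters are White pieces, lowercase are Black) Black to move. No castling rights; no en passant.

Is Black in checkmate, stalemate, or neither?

neither

Black to move; black king on a2.
In check: no.
Legal moves for Black include: Ne7, Na7, Nd6+, Nb6, Bd8, Bb8, Bd6, Bb6, Be5, Ba5, Bf4, Bg3, Bh2, Nd7, Nb7, Ne6, Na6, Ne4, ... (list truncated; more exist).
Black has legal moves and is not in check → neither.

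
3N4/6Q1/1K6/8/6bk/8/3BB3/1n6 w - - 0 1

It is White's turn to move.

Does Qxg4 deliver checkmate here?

After Qxg4: black king on h4; in check: yes, from the white queen on g4.
King squares — g3: attacked by Qg4; h3: attacked by Qg4; g4: attacked by Be2; g5: attacked by Bd2; h5: attacked by Qg4.
Black has no legal moves → checkmate.

yes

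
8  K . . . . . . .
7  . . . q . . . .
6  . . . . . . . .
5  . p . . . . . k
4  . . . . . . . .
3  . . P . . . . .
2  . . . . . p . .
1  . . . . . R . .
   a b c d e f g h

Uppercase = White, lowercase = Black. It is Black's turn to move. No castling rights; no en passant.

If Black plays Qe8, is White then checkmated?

no

After Qe8: white king on a8; in check: yes, from the black queen on e8.
White has 2 legal replies: Kb7, Ka7.
In check but a legal move exists → not checkmate.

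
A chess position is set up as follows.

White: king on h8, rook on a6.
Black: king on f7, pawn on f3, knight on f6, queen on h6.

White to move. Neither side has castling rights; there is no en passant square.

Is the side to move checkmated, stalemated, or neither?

checkmate

White to move; white king on h8.
In check: yes, from the black queen on h6.
King squares — g7: attacked by Qh6; h7: attacked by Nf6; g8: attacked by Nf6.
Legal moves for White: none.
In check with no legal moves → checkmate.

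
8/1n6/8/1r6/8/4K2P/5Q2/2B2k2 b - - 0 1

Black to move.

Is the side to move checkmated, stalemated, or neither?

checkmate

Black to move; black king on f1.
In check: yes, from the white queen on f2.
King squares — e1: attacked by Qf2; g1: attacked by Qf2; e2: attacked by Qf2; f2: attacked by Ke3; g2: attacked by Qf2.
Legal moves for Black: none.
In check with no legal moves → checkmate.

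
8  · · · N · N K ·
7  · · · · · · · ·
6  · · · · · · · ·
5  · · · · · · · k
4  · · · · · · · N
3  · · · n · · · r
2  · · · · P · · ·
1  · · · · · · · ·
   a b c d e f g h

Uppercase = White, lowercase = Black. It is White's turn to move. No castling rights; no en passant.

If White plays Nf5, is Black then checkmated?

After Nf5: black king on h5; in check: no.
Black is not in check, so this cannot be checkmate.

no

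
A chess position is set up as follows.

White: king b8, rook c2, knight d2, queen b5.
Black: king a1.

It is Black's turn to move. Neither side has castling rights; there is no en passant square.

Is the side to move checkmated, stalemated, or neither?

stalemate

Black to move; black king on a1.
In check: no.
King squares — b1: attacked by Nd2; a2: attacked by Rc2; b2: attacked by Rc2.
Legal moves for Black: none.
Not in check and no legal moves → stalemate.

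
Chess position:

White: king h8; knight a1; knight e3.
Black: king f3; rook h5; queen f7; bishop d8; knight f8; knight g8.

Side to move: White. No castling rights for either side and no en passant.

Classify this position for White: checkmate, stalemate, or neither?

checkmate

White to move; white king on h8.
In check: yes, from the black rook on h5.
King squares — g7: attacked by Qf7; h7: attacked by Rh5; g8: attacked by Qf7.
Legal moves for White: none.
In check with no legal moves → checkmate.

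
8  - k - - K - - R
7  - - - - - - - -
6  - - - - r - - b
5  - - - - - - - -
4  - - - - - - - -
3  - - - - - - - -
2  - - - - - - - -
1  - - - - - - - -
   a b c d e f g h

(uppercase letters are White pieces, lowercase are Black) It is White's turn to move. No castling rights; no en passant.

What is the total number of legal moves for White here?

White to move; king on e8.
In check: yes, from the black rook on e6.
Legal moves: Kd8, Kf7+, Kd7+.
Count: 3.

3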